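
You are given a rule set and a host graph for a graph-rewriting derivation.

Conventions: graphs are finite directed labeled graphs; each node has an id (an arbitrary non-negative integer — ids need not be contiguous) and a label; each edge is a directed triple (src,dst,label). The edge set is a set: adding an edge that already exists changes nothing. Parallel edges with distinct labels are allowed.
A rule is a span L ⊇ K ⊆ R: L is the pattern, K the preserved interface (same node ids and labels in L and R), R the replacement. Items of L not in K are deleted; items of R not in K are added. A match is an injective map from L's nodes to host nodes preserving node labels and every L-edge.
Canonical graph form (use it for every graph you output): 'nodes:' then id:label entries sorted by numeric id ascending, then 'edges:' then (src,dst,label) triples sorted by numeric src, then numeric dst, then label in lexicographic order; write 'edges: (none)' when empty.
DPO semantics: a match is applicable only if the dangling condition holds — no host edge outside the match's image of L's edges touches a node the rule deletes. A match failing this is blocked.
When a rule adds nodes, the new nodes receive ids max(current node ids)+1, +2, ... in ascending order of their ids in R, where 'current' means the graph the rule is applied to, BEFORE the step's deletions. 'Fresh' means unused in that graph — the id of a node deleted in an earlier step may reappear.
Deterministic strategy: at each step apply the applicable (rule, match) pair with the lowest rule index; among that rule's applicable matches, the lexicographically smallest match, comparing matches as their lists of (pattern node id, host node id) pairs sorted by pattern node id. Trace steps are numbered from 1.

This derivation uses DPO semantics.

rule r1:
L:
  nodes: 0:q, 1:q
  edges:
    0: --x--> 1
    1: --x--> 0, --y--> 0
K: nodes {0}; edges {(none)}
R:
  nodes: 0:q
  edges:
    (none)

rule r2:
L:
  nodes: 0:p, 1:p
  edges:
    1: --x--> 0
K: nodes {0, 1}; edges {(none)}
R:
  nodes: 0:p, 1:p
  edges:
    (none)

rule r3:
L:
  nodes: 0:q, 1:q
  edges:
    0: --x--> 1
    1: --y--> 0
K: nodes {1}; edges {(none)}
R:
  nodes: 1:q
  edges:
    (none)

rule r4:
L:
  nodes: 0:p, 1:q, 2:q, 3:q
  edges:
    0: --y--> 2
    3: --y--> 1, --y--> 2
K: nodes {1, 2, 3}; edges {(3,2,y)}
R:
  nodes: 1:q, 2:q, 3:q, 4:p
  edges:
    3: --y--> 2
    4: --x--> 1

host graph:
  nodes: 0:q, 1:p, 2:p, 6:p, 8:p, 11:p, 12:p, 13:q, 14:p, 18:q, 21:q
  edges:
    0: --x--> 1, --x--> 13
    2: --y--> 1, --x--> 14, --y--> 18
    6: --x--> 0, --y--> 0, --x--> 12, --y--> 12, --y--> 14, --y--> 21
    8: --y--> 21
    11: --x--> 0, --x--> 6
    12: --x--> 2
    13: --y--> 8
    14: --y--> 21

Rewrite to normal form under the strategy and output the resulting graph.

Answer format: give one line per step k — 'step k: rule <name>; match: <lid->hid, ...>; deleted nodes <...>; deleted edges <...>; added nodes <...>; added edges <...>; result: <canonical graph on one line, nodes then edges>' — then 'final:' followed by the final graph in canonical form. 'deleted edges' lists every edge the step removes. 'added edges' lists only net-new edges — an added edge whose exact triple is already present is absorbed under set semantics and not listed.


step 1: rule r2; match: 0->2, 1->12; deleted nodes (none); deleted edges (12,2,x); added nodes (none); added edges (none); result: nodes: 0:q, 1:p, 2:p, 6:p, 8:p, 11:p, 12:p, 13:q, 14:p, 18:q, 21:q edges: (0,1,x); (0,13,x); (2,1,y); (2,14,x); (2,18,y); (6,0,x); (6,0,y); (6,12,x); (6,12,y); (6,14,y); (6,21,y); (8,21,y); (11,0,x); (11,6,x); (13,8,y); (14,21,y)
step 2: rule r2; match: 0->6, 1->11; deleted nodes (none); deleted edges (11,6,x); added nodes (none); added edges (none); result: nodes: 0:q, 1:p, 2:p, 6:p, 8:p, 11:p, 12:p, 13:q, 14:p, 18:q, 21:q edges: (0,1,x); (0,13,x); (2,1,y); (2,14,x); (2,18,y); (6,0,x); (6,0,y); (6,12,x); (6,12,y); (6,14,y); (6,21,y); (8,21,y); (11,0,x); (13,8,y); (14,21,y)
step 3: rule r2; match: 0->12, 1->6; deleted nodes (none); deleted edges (6,12,x); added nodes (none); added edges (none); result: nodes: 0:q, 1:p, 2:p, 6:p, 8:p, 11:p, 12:p, 13:q, 14:p, 18:q, 21:q edges: (0,1,x); (0,13,x); (2,1,y); (2,14,x); (2,18,y); (6,0,x); (6,0,y); (6,12,y); (6,14,y); (6,21,y); (8,21,y); (11,0,x); (13,8,y); (14,21,y)
step 4: rule r2; match: 0->14, 1->2; deleted nodes (none); deleted edges (2,14,x); added nodes (none); added edges (none); result: nodes: 0:q, 1:p, 2:p, 6:p, 8:p, 11:p, 12:p, 13:q, 14:p, 18:q, 21:q edges: (0,1,x); (0,13,x); (2,1,y); (2,18,y); (6,0,x); (6,0,y); (6,12,y); (6,14,y); (6,21,y); (8,21,y); (11,0,x); (13,8,y); (14,21,y)
final:
nodes: 0:q, 1:p, 2:p, 6:p, 8:p, 11:p, 12:p, 13:q, 14:p, 18:q, 21:q
edges: (0,1,x); (0,13,x); (2,1,y); (2,18,y); (6,0,x); (6,0,y); (6,12,y); (6,14,y); (6,21,y); (8,21,y); (11,0,x); (13,8,y); (14,21,y)


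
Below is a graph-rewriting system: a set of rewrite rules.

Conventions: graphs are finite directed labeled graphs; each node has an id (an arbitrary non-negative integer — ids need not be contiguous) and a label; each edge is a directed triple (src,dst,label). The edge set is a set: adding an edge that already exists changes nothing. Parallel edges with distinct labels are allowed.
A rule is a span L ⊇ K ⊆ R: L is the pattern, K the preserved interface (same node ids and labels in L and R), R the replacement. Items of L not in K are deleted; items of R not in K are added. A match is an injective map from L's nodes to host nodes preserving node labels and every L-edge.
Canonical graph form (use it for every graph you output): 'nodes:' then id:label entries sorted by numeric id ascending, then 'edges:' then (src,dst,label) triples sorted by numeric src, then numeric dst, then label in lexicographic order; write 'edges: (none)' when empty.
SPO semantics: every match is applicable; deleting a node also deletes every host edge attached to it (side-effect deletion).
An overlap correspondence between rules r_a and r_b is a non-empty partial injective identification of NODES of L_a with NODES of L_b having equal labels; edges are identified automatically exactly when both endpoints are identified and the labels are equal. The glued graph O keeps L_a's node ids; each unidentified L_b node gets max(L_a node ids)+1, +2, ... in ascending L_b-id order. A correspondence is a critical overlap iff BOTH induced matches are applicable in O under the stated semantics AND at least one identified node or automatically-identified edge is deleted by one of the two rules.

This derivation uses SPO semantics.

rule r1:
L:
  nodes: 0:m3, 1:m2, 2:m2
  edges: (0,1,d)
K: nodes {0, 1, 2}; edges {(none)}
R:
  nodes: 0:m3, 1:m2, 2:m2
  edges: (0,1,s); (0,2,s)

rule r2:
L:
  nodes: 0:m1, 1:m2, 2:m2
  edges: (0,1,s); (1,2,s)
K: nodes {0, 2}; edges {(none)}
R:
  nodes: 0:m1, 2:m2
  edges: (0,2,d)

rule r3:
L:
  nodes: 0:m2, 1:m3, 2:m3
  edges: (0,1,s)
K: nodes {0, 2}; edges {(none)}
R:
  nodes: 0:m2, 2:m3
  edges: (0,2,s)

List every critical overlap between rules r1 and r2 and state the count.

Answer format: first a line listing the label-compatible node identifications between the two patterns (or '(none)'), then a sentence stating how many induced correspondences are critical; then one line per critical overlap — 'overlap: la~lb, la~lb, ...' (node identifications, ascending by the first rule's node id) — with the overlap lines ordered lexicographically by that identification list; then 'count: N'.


label-compatible node identifications between L(r1) and L(r2): 1~1, 1~2, 2~1, 2~2
4 of the induced correspondences are critical overlaps of r1 and r2.
overlap: 1~1
overlap: 1~1, 2~2
overlap: 1~2, 2~1
overlap: 2~1
count: 4


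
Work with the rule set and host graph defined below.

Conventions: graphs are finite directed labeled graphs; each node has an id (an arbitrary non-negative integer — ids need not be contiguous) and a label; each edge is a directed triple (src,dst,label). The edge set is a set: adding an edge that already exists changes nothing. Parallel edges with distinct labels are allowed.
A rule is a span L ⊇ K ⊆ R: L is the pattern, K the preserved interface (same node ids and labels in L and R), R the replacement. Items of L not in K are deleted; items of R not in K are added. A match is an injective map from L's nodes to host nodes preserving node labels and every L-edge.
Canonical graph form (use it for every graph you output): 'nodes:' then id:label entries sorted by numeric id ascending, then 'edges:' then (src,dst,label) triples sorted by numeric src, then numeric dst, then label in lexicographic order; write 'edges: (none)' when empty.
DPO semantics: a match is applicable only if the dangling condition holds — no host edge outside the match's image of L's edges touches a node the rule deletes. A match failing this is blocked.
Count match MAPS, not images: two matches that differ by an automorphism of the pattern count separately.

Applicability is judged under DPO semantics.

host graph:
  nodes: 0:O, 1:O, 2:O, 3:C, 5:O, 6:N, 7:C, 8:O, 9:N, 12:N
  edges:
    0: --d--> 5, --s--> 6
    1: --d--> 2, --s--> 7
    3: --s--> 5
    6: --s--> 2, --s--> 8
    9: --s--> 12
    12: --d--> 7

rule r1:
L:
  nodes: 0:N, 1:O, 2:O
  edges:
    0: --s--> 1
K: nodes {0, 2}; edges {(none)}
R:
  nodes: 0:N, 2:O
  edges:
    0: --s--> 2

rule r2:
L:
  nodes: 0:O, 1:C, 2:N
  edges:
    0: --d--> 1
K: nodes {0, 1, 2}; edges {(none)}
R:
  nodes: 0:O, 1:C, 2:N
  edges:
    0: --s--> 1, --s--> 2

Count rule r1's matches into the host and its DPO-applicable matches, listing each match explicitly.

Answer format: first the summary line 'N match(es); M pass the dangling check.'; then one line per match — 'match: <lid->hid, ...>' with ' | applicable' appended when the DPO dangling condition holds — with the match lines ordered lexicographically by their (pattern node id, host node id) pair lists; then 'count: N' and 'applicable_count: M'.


8 match(es); 4 pass the dangling check.
match: 0->6, 1->2, 2->0
match: 0->6, 1->2, 2->1
match: 0->6, 1->2, 2->5
match: 0->6, 1->2, 2->8
match: 0->6, 1->8, 2->0 | applicable
match: 0->6, 1->8, 2->1 | applicable
match: 0->6, 1->8, 2->2 | applicable
match: 0->6, 1->8, 2->5 | applicable
count: 8
applicable_count: 4


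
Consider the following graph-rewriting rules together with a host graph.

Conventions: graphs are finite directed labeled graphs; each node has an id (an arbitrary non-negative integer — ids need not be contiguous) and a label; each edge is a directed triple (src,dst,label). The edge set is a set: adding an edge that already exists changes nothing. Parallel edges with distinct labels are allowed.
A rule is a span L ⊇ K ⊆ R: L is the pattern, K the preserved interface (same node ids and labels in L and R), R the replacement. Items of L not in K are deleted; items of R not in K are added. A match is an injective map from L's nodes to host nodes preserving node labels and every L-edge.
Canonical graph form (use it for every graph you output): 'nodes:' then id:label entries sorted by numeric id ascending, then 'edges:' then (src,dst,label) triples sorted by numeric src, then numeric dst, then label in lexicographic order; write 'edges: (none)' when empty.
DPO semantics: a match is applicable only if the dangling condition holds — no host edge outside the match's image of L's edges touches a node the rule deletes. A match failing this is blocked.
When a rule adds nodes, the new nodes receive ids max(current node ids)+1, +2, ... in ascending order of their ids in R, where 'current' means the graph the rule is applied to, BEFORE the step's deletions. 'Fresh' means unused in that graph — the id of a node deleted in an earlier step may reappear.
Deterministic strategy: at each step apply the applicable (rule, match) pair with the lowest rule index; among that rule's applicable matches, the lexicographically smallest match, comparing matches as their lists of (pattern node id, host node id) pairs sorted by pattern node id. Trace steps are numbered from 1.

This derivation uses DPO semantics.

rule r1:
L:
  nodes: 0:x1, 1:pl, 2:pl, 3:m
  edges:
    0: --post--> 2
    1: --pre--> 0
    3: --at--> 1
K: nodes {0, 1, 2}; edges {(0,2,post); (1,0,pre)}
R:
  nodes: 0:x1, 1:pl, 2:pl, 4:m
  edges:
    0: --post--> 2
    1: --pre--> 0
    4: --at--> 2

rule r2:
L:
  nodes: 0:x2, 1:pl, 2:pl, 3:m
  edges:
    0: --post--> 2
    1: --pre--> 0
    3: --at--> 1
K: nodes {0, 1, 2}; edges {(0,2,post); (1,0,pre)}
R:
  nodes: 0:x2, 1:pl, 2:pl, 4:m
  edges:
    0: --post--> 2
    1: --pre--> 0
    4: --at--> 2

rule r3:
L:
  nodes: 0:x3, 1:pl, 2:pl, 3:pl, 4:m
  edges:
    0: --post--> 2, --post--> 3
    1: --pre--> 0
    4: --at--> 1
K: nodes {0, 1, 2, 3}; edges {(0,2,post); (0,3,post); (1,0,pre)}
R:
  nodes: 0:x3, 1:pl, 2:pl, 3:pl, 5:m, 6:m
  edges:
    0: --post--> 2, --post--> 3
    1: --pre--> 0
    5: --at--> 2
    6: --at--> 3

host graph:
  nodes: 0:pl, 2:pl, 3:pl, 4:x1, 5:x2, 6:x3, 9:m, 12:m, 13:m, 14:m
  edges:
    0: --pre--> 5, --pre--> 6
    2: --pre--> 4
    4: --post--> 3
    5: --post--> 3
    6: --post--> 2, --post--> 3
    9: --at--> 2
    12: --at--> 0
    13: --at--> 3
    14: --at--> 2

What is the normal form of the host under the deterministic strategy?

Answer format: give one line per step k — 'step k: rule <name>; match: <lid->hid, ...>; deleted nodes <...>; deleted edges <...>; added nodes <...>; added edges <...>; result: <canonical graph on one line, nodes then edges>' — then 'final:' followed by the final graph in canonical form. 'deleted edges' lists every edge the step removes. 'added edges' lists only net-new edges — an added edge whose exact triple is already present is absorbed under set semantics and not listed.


step 1: rule r1; match: 0->4, 1->2, 2->3, 3->9; deleted nodes 9; deleted edges (9,2,at); added nodes 15; added edges (15,3,at); result: nodes: 0:pl, 2:pl, 3:pl, 4:x1, 5:x2, 6:x3, 12:m, 13:m, 14:m, 15:m edges: (0,5,pre); (0,6,pre); (2,4,pre); (4,3,post); (5,3,post); (6,2,post); (6,3,post); (12,0,at); (13,3,at); (14,2,at); (15,3,at)
step 2: rule r1; match: 0->4, 1->2, 2->3, 3->14; deleted nodes 14; deleted edges (14,2,at); added nodes 16; added edges (16,3,at); result: nodes: 0:pl, 2:pl, 3:pl, 4:x1, 5:x2, 6:x3, 12:m, 13:m, 15:m, 16:m edges: (0,5,pre); (0,6,pre); (2,4,pre); (4,3,post); (5,3,post); (6,2,post); (6,3,post); (12,0,at); (13,3,at); (15,3,at); (16,3,at)
step 3: rule r2; match: 0->5, 1->0, 2->3, 3->12; deleted nodes 12; deleted edges (12,0,at); added nodes 17; added edges (17,3,at); result: nodes: 0:pl, 2:pl, 3:pl, 4:x1, 5:x2, 6:x3, 13:m, 15:m, 16:m, 17:m edges: (0,5,pre); (0,6,pre); (2,4,pre); (4,3,post); (5,3,post); (6,2,post); (6,3,post); (13,3,at); (15,3,at); (16,3,at); (17,3,at)
final:
nodes: 0:pl, 2:pl, 3:pl, 4:x1, 5:x2, 6:x3, 13:m, 15:m, 16:m, 17:m
edges: (0,5,pre); (0,6,pre); (2,4,pre); (4,3,post); (5,3,post); (6,2,post); (6,3,post); (13,3,at); (15,3,at); (16,3,at); (17,3,at)


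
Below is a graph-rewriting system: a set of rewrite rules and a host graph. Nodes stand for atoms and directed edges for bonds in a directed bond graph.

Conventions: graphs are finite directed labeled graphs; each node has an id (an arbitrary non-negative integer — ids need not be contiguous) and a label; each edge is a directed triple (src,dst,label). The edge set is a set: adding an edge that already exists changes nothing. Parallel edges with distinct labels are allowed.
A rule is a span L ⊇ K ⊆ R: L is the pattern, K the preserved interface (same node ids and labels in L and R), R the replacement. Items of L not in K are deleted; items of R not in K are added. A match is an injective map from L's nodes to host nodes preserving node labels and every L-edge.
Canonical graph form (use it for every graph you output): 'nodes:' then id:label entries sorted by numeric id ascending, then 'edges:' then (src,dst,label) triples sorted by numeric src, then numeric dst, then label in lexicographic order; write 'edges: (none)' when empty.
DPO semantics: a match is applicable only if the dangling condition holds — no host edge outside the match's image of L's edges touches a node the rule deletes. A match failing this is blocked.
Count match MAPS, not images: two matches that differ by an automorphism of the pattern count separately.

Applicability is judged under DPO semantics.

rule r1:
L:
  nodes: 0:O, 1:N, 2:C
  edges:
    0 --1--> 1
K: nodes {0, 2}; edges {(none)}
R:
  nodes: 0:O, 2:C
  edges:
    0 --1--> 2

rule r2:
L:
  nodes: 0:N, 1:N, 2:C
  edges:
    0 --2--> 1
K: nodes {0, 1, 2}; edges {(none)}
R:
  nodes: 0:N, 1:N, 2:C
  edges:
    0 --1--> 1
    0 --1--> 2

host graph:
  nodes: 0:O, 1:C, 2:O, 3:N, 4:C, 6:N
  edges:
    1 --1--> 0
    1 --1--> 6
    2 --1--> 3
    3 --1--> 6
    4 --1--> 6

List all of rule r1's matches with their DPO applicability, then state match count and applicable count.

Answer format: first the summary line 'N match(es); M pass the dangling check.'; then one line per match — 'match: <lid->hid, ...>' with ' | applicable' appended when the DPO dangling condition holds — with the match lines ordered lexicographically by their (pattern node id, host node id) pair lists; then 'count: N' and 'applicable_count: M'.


2 match(es); 0 pass the dangling check.
match: 0->2, 1->3, 2->1
match: 0->2, 1->3, 2->4
count: 2
applicable_count: 0


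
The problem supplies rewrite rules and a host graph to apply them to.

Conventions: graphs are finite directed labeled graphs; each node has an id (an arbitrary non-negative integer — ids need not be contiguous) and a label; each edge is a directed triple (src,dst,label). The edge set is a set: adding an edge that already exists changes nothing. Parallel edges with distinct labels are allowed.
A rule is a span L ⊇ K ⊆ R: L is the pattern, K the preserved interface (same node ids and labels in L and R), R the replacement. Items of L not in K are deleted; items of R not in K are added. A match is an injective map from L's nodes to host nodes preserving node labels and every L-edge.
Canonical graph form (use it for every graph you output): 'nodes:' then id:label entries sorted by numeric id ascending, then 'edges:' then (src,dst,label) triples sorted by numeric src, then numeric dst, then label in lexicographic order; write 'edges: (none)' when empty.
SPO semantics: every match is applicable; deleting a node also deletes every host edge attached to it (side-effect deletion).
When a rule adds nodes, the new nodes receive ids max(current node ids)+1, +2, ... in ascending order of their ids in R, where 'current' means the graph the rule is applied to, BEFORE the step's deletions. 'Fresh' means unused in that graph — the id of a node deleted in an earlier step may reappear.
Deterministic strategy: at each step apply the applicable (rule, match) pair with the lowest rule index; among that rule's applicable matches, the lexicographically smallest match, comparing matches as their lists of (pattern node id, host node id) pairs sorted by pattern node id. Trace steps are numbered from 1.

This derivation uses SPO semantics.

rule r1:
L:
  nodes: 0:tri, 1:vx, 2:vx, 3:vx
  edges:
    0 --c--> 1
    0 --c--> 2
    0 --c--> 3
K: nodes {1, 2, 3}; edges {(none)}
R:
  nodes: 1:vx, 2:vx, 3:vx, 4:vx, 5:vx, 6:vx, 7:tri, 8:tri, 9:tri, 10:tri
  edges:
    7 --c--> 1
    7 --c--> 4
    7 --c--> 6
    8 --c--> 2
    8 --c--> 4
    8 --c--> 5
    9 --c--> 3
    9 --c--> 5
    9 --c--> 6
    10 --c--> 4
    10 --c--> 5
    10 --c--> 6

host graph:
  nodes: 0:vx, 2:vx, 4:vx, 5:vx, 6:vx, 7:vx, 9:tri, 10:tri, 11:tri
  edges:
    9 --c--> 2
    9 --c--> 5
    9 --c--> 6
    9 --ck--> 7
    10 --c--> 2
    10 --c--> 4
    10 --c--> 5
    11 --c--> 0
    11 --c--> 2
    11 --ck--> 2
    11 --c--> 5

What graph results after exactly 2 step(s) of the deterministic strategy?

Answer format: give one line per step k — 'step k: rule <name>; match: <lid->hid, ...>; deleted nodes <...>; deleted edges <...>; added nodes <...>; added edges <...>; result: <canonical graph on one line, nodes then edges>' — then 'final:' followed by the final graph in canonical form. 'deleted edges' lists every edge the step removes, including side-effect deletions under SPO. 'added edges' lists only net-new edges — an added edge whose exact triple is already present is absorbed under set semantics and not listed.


step 1: rule r1; match: 0->9, 1->2, 2->5, 3->6; deleted nodes 9; deleted edges (9,2,c); (9,5,c); (9,6,c); (9,7,ck); added nodes 12, 13, 14, 15, 16, 17, 18; added edges (15,2,c); (15,12,c); (15,14,c); (16,5,c); (16,12,c); (16,13,c); (17,6,c); (17,13,c); (17,14,c); (18,12,c); (18,13,c); (18,14,c); result: nodes: 0:vx, 2:vx, 4:vx, 5:vx, 6:vx, 7:vx, 10:tri, 11:tri, 12:vx, 13:vx, 14:vx, 15:tri, 16:tri, 17:tri, 18:tri edges: (10,2,c); (10,4,c); (10,5,c); (11,0,c); (11,2,c); (11,2,ck); (11,5,c); (15,2,c); (15,12,c); (15,14,c); (16,5,c); (16,12,c); (16,13,c); (17,6,c); (17,13,c); (17,14,c); (18,12,c); (18,13,c); (18,14,c)
step 2: rule r1; match: 0->10, 1->2, 2->4, 3->5; deleted nodes 10; deleted edges (10,2,c); (10,4,c); (10,5,c); added nodes 19, 20, 21, 22, 23, 24, 25; added edges (22,2,c); (22,19,c); (22,21,c); (23,4,c); (23,19,c); (23,20,c); (24,5,c); (24,20,c); (24,21,c); (25,19,c); (25,20,c); (25,21,c); result: nodes: 0:vx, 2:vx, 4:vx, 5:vx, 6:vx, 7:vx, 11:tri, 12:vx, 13:vx, 14:vx, 15:tri, 16:tri, 17:tri, 18:tri, 19:vx, 20:vx, 21:vx, 22:tri, 23:tri, 24:tri, 25:tri edges: (11,0,c); (11,2,c); (11,2,ck); (11,5,c); (15,2,c); (15,12,c); (15,14,c); (16,5,c); (16,12,c); (16,13,c); (17,6,c); (17,13,c); (17,14,c); (18,12,c); (18,13,c); (18,14,c); (22,2,c); (22,19,c); (22,21,c); (23,4,c); (23,19,c); (23,20,c); (24,5,c); (24,20,c); (24,21,c); (25,19,c); (25,20,c); (25,21,c)
final:
nodes: 0:vx, 2:vx, 4:vx, 5:vx, 6:vx, 7:vx, 11:tri, 12:vx, 13:vx, 14:vx, 15:tri, 16:tri, 17:tri, 18:tri, 19:vx, 20:vx, 21:vx, 22:tri, 23:tri, 24:tri, 25:tri
edges: (11,0,c); (11,2,c); (11,2,ck); (11,5,c); (15,2,c); (15,12,c); (15,14,c); (16,5,c); (16,12,c); (16,13,c); (17,6,c); (17,13,c); (17,14,c); (18,12,c); (18,13,c); (18,14,c); (22,2,c); (22,19,c); (22,21,c); (23,4,c); (23,19,c); (23,20,c); (24,5,c); (24,20,c); (24,21,c); (25,19,c); (25,20,c); (25,21,c)


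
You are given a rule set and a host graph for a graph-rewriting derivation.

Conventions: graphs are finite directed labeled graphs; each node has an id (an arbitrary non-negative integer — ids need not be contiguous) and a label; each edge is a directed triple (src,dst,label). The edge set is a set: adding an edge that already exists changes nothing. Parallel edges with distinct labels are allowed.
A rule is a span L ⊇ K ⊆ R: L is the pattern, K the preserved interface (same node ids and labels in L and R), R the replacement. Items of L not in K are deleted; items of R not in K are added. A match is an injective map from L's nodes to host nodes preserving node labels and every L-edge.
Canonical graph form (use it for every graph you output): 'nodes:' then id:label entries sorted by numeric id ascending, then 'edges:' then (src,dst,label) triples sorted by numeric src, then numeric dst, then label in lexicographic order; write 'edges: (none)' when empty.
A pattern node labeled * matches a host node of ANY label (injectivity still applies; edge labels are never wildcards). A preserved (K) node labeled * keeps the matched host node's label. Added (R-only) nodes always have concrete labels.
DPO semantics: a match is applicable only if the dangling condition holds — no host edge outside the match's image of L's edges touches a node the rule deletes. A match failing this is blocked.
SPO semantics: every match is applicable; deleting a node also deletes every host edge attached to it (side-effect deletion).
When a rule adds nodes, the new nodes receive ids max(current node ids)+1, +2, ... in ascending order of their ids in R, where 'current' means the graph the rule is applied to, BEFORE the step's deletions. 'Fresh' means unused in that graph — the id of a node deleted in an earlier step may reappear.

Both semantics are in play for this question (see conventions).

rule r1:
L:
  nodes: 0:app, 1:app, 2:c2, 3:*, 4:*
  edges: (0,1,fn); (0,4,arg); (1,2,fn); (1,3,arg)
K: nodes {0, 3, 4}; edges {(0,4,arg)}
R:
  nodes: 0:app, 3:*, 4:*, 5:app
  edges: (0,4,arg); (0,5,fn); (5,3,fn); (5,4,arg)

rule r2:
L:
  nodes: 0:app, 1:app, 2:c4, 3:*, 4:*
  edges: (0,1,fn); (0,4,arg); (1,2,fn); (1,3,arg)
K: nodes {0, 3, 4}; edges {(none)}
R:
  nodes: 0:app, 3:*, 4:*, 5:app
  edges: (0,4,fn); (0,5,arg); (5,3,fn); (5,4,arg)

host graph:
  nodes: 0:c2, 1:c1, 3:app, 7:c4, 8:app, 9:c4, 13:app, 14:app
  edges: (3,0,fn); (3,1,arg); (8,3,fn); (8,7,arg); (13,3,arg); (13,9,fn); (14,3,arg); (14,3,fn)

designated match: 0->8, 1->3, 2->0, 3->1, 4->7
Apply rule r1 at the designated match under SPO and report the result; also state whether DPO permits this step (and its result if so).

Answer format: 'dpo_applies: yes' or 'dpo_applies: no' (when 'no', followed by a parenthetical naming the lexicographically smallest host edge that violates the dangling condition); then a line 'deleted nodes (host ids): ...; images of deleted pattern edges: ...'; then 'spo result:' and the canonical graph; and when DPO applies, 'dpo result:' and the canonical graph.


dpo_applies: no
(the rule deletes node 3, which keeps host edge (13,3,arg) outside the match image — the dangling condition fails, DPO blocks; SPO proceeds and side-deletes such edges)
deleted nodes (host ids): 0, 3; images of deleted pattern edges: (3,0,fn); (3,1,arg); (8,3,fn)
spo result:
nodes: 1:c1, 7:c4, 8:app, 9:c4, 13:app, 14:app, 15:app
edges: (8,7,arg); (8,15,fn); (13,9,fn); (15,1,fn); (15,7,arg)


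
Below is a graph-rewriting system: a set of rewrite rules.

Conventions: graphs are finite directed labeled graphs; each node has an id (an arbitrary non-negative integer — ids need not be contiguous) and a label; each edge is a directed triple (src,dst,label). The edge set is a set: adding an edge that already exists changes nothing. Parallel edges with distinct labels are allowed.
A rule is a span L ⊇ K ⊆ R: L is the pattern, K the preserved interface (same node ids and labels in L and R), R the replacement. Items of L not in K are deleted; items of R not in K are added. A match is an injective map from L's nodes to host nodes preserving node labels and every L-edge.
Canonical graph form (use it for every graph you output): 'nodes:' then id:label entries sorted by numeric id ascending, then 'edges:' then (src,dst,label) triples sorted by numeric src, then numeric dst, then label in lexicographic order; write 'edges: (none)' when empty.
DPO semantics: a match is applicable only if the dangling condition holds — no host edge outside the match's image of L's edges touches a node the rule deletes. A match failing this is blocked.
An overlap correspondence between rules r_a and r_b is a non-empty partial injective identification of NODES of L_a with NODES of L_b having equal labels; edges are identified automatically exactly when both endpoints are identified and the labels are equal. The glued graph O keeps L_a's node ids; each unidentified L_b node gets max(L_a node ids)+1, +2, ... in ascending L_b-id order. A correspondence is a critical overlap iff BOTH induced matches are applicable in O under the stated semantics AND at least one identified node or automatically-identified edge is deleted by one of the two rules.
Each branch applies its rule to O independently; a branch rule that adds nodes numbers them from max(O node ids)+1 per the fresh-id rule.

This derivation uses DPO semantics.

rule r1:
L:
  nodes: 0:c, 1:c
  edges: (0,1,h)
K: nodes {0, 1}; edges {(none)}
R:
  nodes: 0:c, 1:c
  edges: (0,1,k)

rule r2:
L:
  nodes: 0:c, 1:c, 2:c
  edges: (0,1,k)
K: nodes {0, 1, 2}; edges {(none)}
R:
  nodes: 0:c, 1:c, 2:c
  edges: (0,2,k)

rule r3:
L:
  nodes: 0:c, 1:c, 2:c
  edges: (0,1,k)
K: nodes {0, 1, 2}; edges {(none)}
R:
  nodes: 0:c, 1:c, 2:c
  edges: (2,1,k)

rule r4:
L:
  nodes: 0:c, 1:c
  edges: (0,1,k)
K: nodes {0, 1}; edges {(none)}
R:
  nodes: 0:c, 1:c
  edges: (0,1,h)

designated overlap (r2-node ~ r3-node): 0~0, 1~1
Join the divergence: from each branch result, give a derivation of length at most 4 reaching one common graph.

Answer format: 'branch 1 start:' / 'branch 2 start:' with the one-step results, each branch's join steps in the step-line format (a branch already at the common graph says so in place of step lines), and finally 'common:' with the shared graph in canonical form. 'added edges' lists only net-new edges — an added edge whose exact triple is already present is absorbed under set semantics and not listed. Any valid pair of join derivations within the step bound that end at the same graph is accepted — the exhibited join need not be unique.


branch 1 start:
nodes: 0:c, 1:c, 2:c, 3:c
edges: (0,2,k)
branch 2 start:
nodes: 0:c, 1:c, 2:c, 3:c
edges: (3,1,k)
branch 1 step 1: rule r2; match: 0->0, 1->2, 2->1; deleted nodes (none); deleted edges (0,2,k); added nodes (none); added edges (0,1,k); result: nodes: 0:c, 1:c, 2:c, 3:c edges: (0,1,k)
branch 2 step 1: rule r3; match: 0->3, 1->1, 2->0; deleted nodes (none); deleted edges (3,1,k); added nodes (none); added edges (0,1,k); result: nodes: 0:c, 1:c, 2:c, 3:c edges: (0,1,k)
common:
nodes: 0:c, 1:c, 2:c, 3:c
edges: (0,1,k)


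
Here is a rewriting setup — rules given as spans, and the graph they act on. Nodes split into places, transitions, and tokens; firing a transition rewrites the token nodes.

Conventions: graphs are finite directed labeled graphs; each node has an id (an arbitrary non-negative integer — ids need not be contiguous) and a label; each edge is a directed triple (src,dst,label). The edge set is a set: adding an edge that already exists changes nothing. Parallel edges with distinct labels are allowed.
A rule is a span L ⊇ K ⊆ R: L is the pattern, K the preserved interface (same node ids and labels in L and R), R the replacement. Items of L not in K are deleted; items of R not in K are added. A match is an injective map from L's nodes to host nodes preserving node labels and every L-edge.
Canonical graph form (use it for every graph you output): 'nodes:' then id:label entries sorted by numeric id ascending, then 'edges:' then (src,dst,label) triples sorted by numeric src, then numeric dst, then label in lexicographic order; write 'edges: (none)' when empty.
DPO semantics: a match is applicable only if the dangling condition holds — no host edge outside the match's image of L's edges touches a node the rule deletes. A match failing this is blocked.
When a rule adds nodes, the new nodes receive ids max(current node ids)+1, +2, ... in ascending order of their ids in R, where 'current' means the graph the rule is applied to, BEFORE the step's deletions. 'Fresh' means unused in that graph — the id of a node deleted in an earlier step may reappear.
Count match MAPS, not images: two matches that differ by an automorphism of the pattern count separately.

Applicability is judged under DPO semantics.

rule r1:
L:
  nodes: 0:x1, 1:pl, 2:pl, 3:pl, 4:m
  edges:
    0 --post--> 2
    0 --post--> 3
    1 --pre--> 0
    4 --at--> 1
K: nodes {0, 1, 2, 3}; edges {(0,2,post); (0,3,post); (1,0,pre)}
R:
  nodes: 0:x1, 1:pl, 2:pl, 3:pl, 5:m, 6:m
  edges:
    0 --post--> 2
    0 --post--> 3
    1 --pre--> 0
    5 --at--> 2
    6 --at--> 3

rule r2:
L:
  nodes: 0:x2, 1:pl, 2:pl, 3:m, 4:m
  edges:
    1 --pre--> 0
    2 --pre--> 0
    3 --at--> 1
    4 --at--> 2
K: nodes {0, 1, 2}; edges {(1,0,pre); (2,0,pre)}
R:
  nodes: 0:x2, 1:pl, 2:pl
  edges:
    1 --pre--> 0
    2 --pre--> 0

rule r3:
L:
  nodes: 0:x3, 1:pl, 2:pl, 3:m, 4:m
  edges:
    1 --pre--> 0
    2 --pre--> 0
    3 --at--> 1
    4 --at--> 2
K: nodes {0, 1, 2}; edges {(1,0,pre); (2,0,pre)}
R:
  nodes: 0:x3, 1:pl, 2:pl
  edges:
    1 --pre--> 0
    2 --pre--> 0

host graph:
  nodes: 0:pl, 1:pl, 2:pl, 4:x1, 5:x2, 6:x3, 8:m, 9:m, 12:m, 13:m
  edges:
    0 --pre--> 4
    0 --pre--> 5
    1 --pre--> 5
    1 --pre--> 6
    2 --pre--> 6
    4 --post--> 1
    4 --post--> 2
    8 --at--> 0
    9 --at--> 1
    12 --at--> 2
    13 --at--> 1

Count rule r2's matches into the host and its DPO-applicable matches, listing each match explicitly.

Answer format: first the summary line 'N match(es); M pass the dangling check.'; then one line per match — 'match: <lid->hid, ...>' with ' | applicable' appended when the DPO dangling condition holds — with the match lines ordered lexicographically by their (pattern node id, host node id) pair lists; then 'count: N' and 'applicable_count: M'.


4 match(es); 4 pass the dangling check.
match: 0->5, 1->0, 2->1, 3->8, 4->9 | applicable
match: 0->5, 1->0, 2->1, 3->8, 4->13 | applicable
match: 0->5, 1->1, 2->0, 3->9, 4->8 | applicable
match: 0->5, 1->1, 2->0, 3->13, 4->8 | applicable
count: 4
applicable_count: 4


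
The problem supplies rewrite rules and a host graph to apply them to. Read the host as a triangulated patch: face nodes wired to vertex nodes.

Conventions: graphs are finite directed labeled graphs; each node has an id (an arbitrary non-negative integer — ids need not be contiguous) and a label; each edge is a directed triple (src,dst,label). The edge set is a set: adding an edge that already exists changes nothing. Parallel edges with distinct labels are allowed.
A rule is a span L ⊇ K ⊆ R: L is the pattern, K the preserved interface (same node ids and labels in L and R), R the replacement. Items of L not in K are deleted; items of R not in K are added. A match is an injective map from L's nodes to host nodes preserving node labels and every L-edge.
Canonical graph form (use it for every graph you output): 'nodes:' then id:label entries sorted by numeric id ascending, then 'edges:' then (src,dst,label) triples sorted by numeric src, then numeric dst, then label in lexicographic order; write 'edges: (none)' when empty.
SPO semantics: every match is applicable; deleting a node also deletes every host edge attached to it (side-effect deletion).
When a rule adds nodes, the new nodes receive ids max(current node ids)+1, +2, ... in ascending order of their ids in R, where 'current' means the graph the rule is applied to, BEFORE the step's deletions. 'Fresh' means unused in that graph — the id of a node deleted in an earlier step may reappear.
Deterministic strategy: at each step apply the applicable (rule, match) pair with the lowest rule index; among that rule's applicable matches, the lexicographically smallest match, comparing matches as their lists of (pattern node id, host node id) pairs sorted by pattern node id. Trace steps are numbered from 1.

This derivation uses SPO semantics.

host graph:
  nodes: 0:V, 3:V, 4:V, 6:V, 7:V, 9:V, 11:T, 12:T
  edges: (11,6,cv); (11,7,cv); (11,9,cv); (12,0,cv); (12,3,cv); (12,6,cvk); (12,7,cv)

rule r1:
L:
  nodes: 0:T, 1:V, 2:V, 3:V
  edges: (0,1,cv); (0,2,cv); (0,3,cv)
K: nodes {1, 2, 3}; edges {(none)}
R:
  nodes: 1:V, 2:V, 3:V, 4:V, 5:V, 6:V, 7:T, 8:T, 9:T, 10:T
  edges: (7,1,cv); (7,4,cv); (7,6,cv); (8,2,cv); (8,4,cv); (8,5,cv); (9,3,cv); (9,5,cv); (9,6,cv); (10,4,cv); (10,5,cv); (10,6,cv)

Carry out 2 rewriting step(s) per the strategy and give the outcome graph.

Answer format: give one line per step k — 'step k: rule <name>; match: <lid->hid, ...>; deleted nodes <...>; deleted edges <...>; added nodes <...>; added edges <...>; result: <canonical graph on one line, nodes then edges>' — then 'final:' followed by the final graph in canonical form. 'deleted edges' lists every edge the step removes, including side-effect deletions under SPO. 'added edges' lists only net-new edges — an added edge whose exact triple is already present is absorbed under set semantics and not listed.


step 1: rule r1; match: 0->11, 1->6, 2->7, 3->9; deleted nodes 11; deleted edges (11,6,cv); (11,7,cv); (11,9,cv); added nodes 13, 14, 15, 16, 17, 18, 19; added edges (16,6,cv); (16,13,cv); (16,15,cv); (17,7,cv); (17,13,cv); (17,14,cv); (18,9,cv); (18,14,cv); (18,15,cv); (19,13,cv); (19,14,cv); (19,15,cv); result: nodes: 0:V, 3:V, 4:V, 6:V, 7:V, 9:V, 12:T, 13:V, 14:V, 15:V, 16:T, 17:T, 18:T, 19:T edges: (12,0,cv); (12,3,cv); (12,6,cvk); (12,7,cv); (16,6,cv); (16,13,cv); (16,15,cv); (17,7,cv); (17,13,cv); (17,14,cv); (18,9,cv); (18,14,cv); (18,15,cv); (19,13,cv); (19,14,cv); (19,15,cv)
step 2: rule r1; match: 0->12, 1->0, 2->3, 3->7; deleted nodes 12; deleted edges (12,0,cv); (12,3,cv); (12,6,cvk); (12,7,cv); added nodes 20, 21, 22, 23, 24, 25, 26; added edges (23,0,cv); (23,20,cv); (23,22,cv); (24,3,cv); (24,20,cv); (24,21,cv); (25,7,cv); (25,21,cv); (25,22,cv); (26,20,cv); (26,21,cv); (26,22,cv); result: nodes: 0:V, 3:V, 4:V, 6:V, 7:V, 9:V, 13:V, 14:V, 15:V, 16:T, 17:T, 18:T, 19:T, 20:V, 21:V, 22:V, 23:T, 24:T, 25:T, 26:T edges: (16,6,cv); (16,13,cv); (16,15,cv); (17,7,cv); (17,13,cv); (17,14,cv); (18,9,cv); (18,14,cv); (18,15,cv); (19,13,cv); (19,14,cv); (19,15,cv); (23,0,cv); (23,20,cv); (23,22,cv); (24,3,cv); (24,20,cv); (24,21,cv); (25,7,cv); (25,21,cv); (25,22,cv); (26,20,cv); (26,21,cv); (26,22,cv)
final:
nodes: 0:V, 3:V, 4:V, 6:V, 7:V, 9:V, 13:V, 14:V, 15:V, 16:T, 17:T, 18:T, 19:T, 20:V, 21:V, 22:V, 23:T, 24:T, 25:T, 26:T
edges: (16,6,cv); (16,13,cv); (16,15,cv); (17,7,cv); (17,13,cv); (17,14,cv); (18,9,cv); (18,14,cv); (18,15,cv); (19,13,cv); (19,14,cv); (19,15,cv); (23,0,cv); (23,20,cv); (23,22,cv); (24,3,cv); (24,20,cv); (24,21,cv); (25,7,cv); (25,21,cv); (25,22,cv); (26,20,cv); (26,21,cv); (26,22,cv)


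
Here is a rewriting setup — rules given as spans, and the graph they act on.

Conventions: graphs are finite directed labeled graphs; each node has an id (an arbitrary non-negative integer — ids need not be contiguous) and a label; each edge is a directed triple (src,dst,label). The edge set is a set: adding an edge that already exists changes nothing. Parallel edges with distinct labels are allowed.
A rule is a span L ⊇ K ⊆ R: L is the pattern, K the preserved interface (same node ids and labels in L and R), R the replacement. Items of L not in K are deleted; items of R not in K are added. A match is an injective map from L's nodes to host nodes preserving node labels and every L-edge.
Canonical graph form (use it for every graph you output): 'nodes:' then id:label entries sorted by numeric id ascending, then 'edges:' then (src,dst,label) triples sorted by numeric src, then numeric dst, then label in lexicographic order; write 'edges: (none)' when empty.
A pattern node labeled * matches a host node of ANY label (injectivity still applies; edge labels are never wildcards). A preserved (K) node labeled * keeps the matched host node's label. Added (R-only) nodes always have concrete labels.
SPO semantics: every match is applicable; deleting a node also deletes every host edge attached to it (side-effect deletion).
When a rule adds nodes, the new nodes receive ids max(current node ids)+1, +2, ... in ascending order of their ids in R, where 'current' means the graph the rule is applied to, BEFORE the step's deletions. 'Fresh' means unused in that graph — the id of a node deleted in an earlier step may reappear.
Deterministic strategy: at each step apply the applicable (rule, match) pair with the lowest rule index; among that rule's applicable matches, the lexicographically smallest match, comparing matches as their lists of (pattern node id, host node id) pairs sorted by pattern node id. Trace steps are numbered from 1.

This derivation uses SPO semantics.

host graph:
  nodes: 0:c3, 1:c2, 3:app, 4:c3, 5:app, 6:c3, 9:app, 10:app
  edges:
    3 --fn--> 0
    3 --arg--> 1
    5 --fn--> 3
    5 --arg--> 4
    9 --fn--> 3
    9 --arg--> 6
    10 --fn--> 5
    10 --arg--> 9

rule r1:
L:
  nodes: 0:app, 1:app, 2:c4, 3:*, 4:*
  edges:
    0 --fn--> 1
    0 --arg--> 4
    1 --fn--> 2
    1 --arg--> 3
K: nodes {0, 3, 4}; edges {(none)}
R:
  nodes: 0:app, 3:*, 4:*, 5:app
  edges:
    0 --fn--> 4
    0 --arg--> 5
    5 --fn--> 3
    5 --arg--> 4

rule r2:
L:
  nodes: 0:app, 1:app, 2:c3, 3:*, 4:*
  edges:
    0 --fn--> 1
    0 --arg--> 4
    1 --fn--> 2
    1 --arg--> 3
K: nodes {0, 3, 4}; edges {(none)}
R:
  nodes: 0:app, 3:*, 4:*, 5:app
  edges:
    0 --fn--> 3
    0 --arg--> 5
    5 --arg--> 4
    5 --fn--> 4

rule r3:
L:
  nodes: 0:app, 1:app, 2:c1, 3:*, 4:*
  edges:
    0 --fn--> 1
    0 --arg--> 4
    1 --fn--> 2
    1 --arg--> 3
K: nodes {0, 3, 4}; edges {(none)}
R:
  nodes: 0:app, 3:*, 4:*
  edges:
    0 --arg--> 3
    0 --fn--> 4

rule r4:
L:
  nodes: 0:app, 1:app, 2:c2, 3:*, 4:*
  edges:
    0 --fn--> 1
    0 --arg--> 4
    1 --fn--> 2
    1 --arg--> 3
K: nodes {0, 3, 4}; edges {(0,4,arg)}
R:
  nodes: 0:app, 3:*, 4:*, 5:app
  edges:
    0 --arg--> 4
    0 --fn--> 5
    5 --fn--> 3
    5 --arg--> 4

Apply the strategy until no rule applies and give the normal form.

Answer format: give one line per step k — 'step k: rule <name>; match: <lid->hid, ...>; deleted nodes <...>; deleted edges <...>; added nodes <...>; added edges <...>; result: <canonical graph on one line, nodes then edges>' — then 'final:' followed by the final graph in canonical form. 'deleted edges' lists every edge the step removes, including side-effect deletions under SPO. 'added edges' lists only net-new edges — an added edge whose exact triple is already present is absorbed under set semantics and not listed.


step 1: rule r2; match: 0->5, 1->3, 2->0, 3->1, 4->4; deleted nodes 0, 3; deleted edges (3,0,fn); (3,1,arg); (5,3,fn); (5,4,arg); (9,3,fn); added nodes 11; added edges (5,1,fn); (5,11,arg); (11,4,arg); (11,4,fn); result: nodes: 1:c2, 4:c3, 5:app, 6:c3, 9:app, 10:app, 11:app edges: (5,1,fn); (5,11,arg); (9,6,arg); (10,5,fn); (10,9,arg); (11,4,arg); (11,4,fn)
step 2: rule r4; match: 0->10, 1->5, 2->1, 3->11, 4->9; deleted nodes 1, 5; deleted edges (5,1,fn); (5,11,arg); (10,5,fn); added nodes 12; added edges (10,12,fn); (12,9,arg); (12,11,fn); result: nodes: 4:c3, 6:c3, 9:app, 10:app, 11:app, 12:app edges: (9,6,arg); (10,9,arg); (10,12,fn); (11,4,arg); (11,4,fn); (12,9,arg); (12,11,fn)
final:
nodes: 4:c3, 6:c3, 9:app, 10:app, 11:app, 12:app
edges: (9,6,arg); (10,9,arg); (10,12,fn); (11,4,arg); (11,4,fn); (12,9,arg); (12,11,fn)
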